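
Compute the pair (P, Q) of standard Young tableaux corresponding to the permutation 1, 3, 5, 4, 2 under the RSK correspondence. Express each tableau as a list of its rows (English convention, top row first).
Insert each entry of the permutation into P by Schensted row insertion, recording in Q the position of each new cell.

Insert 1: appended to row 1. P = [[1]], Q = [[1]].
Insert 3: appended to row 1. P = [[1, 3]], Q = [[1, 2]].
Insert 5: appended to row 1. P = [[1, 3, 5]], Q = [[1, 2, 3]].
Insert 4: 4 bumps 5 from row 1; 5 starts row 2. P = [[1, 3, 4], [5]], Q = [[1, 2, 3], [4]].
Insert 2: 2 bumps 3 from row 1; 3 bumps 5 from row 2; 5 starts row 3. P = [[1, 2, 4], [3], [5]], Q = [[1, 2, 3], [4], [5]].

So P = [[1, 2, 4], [3], [5]], Q = [[1, 2, 3], [4], [5]].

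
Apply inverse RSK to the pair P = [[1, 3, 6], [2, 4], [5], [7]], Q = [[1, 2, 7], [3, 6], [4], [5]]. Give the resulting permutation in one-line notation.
2 7 5 4 1 3 6

Reverse the RSK construction: for i from n down to 1, find the cell of Q containing i, remove the entry at that cell from P, and reverse-bump it up through P; the value ejected from row 1 is w(i).

Step i=7: Q has 7 at row 1, column 3; remove that cell from P, ejecting 6. So w(7) = 6. P is now [[1, 3], [2, 4], [5], [7]].
Step i=6: Q has 6 at row 2, column 2; remove 4 from row 2 of P and reverse-bump: 4 enters row 1 and ejects 3. So w(6) = 3. P is now [[1, 4], [2], [5], [7]].
Step i=5: Q has 5 at row 4, column 1; remove 7 from row 4 of P and reverse-bump: 7 enters row 3 and ejects 5; 5 enters row 2 and ejects 2; 2 enters row 1 and ejects 1. So w(5) = 1. P is now [[2, 4], [5], [7]].
Step i=4: Q has 4 at row 3, column 1; remove 7 from row 3 of P and reverse-bump: 7 enters row 2 and ejects 5; 5 enters row 1 and ejects 4. So w(4) = 4. P is now [[2, 5], [7]].
Step i=3: Q has 3 at row 2, column 1; remove 7 from row 2 of P and reverse-bump: 7 enters row 1 and ejects 5. So w(3) = 5. P is now [[2, 7]].
Step i=2: Q has 2 at row 1, column 2; remove that cell from P, ejecting 7. So w(2) = 7. P is now [[2]].
Step i=1: Q has 1 at row 1, column 1; remove that cell from P, ejecting 2. So w(1) = 2. P is now [].

So w = 2 7 5 4 1 3 6.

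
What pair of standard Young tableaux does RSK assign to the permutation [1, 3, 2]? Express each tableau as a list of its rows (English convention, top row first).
Insert each entry of the permutation into P by Schensted row insertion, recording in Q the position of each new cell.

Insert 1: appended to row 1. P = [[1]].
Insert 3: appended to row 1. P = [[1, 3]].
Insert 2: 2 bumps 3 from row 1; 3 starts row 2. P = [[1, 2], [3]].

So P = [[1, 2], [3]], Q = [[1, 2], [3]].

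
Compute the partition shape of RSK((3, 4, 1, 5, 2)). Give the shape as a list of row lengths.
[3, 2]

Row-insert each entry into an empty tableau.

After inserting 3: P = [[3]].
After inserting 4: P = [[3, 4]].
After inserting 1: P = [[1, 4], [3]].
After inserting 5: P = [[1, 4, 5], [3]].
After inserting 2: P = [[1, 2, 5], [3, 4]].

The final insertion tableau P = [[1, 2, 5], [3, 4]] has shape [3, 2].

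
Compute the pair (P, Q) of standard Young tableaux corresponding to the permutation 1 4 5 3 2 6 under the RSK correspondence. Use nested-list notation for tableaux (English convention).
Insert each entry of the permutation into P by Schensted row insertion, recording in Q the position of each new cell.

Insert 1: appended to row 1. P = [[1]].
Insert 4: appended to row 1. P = [[1, 4]].
Insert 5: appended to row 1. P = [[1, 4, 5]].
Insert 3: 3 bumps 4 from row 1; 4 starts row 2. P = [[1, 3, 5], [4]].
Insert 2: 2 bumps 3 from row 1; 3 bumps 4 from row 2; 4 starts row 3. P = [[1, 2, 5], [3], [4]].
Insert 6: appended to row 1. P = [[1, 2, 5, 6], [3], [4]].

So P = [[1, 2, 5, 6], [3], [4]], Q = [[1, 2, 3, 6], [4], [5]].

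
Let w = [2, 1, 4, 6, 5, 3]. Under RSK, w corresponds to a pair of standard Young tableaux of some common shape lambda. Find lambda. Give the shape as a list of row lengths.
[3, 2, 1]

RSK row insertion gives P = [[1, 3, 5], [2, 4], [6]], which has shape [3, 2, 1].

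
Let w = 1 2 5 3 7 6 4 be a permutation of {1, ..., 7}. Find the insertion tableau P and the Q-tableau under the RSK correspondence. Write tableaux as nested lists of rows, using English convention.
Insert each entry of the permutation into P by Schensted row insertion, recording in Q the position of each new cell.

Insert 1: appended to row 1. P = [[1]].
Insert 2: appended to row 1. P = [[1, 2]].
Insert 5: appended to row 1. P = [[1, 2, 5]].
Insert 3: 3 bumps 5 from row 1; 5 starts row 2. P = [[1, 2, 3], [5]].
Insert 7: appended to row 1. P = [[1, 2, 3, 7], [5]].
Insert 6: 6 bumps 7 from row 1; 7 appends to row 2. P = [[1, 2, 3, 6], [5, 7]].
Insert 4: 4 bumps 6 from row 1; 6 bumps 7 from row 2; 7 starts row 3. P = [[1, 2, 3, 4], [5, 6], [7]].

So P = [[1, 2, 3, 4], [5, 6], [7]], Q = [[1, 2, 3, 5], [4, 6], [7]].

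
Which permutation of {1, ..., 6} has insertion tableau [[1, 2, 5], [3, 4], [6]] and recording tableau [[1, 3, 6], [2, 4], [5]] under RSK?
3 1 6 4 2 5

Reverse the RSK construction: for i from n down to 1, find the cell of Q containing i, remove the entry at that cell from P, and reverse-bump it up through P; the value ejected from row 1 is w(i).

Step i=6: Q has 6 at row 1, column 3; remove that cell from P, ejecting 5. So w(6) = 5. P is now [[1, 2], [3, 4], [6]].
Step i=5: Q has 5 at row 3, column 1; remove 6 from row 3 of P and reverse-bump: 6 enters row 2 and ejects 4; 4 enters row 1 and ejects 2. So w(5) = 2. P is now [[1, 4], [3, 6]].
Step i=4: Q has 4 at row 2, column 2; remove 6 from row 2 of P and reverse-bump: 6 enters row 1 and ejects 4. So w(4) = 4. P is now [[1, 6], [3]].
Step i=3: Q has 3 at row 1, column 2; remove that cell from P, ejecting 6. So w(3) = 6. P is now [[1], [3]].
Step i=2: Q has 2 at row 2, column 1; remove 3 from row 2 of P and reverse-bump: 3 enters row 1 and ejects 1. So w(2) = 1. P is now [[3]].
Step i=1: Q has 1 at row 1, column 1; remove that cell from P, ejecting 3. So w(1) = 3. P is now [].

So w = 3 1 6 4 2 5.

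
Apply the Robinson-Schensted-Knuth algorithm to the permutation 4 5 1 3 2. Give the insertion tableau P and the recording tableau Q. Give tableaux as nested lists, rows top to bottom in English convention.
Insert each entry of the permutation into P by Schensted row insertion, recording in Q the position of each new cell.

Insert 4: appended to row 1. P = [[4]], Q = [[1]].
Insert 5: appended to row 1. P = [[4, 5]], Q = [[1, 2]].
Insert 1: 1 bumps 4 from row 1; 4 starts row 2. P = [[1, 5], [4]], Q = [[1, 2], [3]].
Insert 3: 3 bumps 5 from row 1; 5 appends to row 2. P = [[1, 3], [4, 5]], Q = [[1, 2], [3, 4]].
Insert 2: 2 bumps 3 from row 1; 3 bumps 4 from row 2; 4 starts row 3. P = [[1, 2], [3, 5], [4]], Q = [[1, 2], [3, 4], [5]].

So P = [[1, 2], [3, 5], [4]], Q = [[1, 2], [3, 4], [5]].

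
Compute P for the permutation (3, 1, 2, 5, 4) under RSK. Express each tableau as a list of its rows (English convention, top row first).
Insert 3: appended to row 1. P = [[3]].
Insert 1: 1 bumps 3 from row 1; 3 starts row 2. P = [[1], [3]].
Insert 2: appended to row 1. P = [[1, 2], [3]].
Insert 5: appended to row 1. P = [[1, 2, 5], [3]].
Insert 4: 4 bumps 5 from row 1; 5 appends to row 2. P = [[1, 2, 4], [3, 5]].

So P = [[1, 2, 4], [3, 5]].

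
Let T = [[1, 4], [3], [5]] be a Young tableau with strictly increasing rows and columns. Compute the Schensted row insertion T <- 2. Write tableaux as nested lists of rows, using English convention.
In row 1, 2 replaces 4 (the leftmost entry greater than 2); 4 is bumped to row 2. 4 is appended to row 2. The new tableau is [[1, 2], [3, 4], [5]].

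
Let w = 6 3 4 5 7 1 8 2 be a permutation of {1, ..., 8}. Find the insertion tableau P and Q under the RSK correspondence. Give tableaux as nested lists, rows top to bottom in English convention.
Insert each entry of the permutation into P by Schensted row insertion, recording in Q the position of each new cell.

Insert 6: appended to row 1. P = [[6]], Q = [[1]].
Insert 3: 3 bumps 6 from row 1; 6 starts row 2. P = [[3], [6]], Q = [[1], [2]].
Insert 4: appended to row 1. P = [[3, 4], [6]], Q = [[1, 3], [2]].
Insert 5: appended to row 1. P = [[3, 4, 5], [6]], Q = [[1, 3, 4], [2]].
Insert 7: appended to row 1. P = [[3, 4, 5, 7], [6]], Q = [[1, 3, 4, 5], [2]].
Insert 1: 1 bumps 3 from row 1; 3 bumps 6 from row 2; 6 starts row 3. P = [[1, 4, 5, 7], [3], [6]], Q = [[1, 3, 4, 5], [2], [6]].
Insert 8: appended to row 1. P = [[1, 4, 5, 7, 8], [3], [6]], Q = [[1, 3, 4, 5, 7], [2], [6]].
Insert 2: 2 bumps 4 from row 1; 4 appends to row 2. P = [[1, 2, 5, 7, 8], [3, 4], [6]], Q = [[1, 3, 4, 5, 7], [2, 8], [6]].

So P = [[1, 2, 5, 7, 8], [3, 4], [6]], Q = [[1, 3, 4, 5, 7], [2, 8], [6]].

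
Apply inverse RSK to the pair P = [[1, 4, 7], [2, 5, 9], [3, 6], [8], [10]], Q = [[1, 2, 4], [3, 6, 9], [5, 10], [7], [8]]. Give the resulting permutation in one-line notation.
3 10 8 9 2 6 5 1 7 4

Reverse the RSK construction: for i from n down to 1, find the cell of Q containing i, remove the entry at that cell from P, and reverse-bump it up through P; the value ejected from row 1 is w(i).

Step i=10: Q has 10 at row 3, column 2; remove 6 from row 3 of P and reverse-bump: 6 enters row 2 and ejects 5; 5 enters row 1 and ejects 4. So w(10) = 4. P is now [[1, 5, 7], [2, 6, 9], [3], [8], [10]].
Step i=9: Q has 9 at row 2, column 3; remove 9 from row 2 of P and reverse-bump: 9 enters row 1 and ejects 7. So w(9) = 7. P is now [[1, 5, 9], [2, 6], [3], [8], [10]].
Step i=8: Q has 8 at row 5, column 1; remove 10 from row 5 of P and reverse-bump: 10 enters row 4 and ejects 8; 8 enters row 3 and ejects 3; 3 enters row 2 and ejects 2; 2 enters row 1 and ejects 1. So w(8) = 1. P is now [[2, 5, 9], [3, 6], [8], [10]].
Step i=7: Q has 7 at row 4, column 1; remove 10 from row 4 of P and reverse-bump: 10 enters row 3 and ejects 8; 8 enters row 2 and ejects 6; 6 enters row 1 and ejects 5. So w(7) = 5. P is now [[2, 6, 9], [3, 8], [10]].
Step i=6: Q has 6 at row 2, column 2; remove 8 from row 2 of P and reverse-bump: 8 enters row 1 and ejects 6. So w(6) = 6. P is now [[2, 8, 9], [3], [10]].
Step i=5: Q has 5 at row 3, column 1; remove 10 from row 3 of P and reverse-bump: 10 enters row 2 and ejects 3; 3 enters row 1 and ejects 2. So w(5) = 2. P is now [[3, 8, 9], [10]].
Step i=4: Q has 4 at row 1, column 3; remove that cell from P, ejecting 9. So w(4) = 9. P is now [[3, 8], [10]].
Step i=3: Q has 3 at row 2, column 1; remove 10 from row 2 of P and reverse-bump: 10 enters row 1 and ejects 8. So w(3) = 8. P is now [[3, 10]].
Step i=2: Q has 2 at row 1, column 2; remove that cell from P, ejecting 10. So w(2) = 10. P is now [[3]].
Step i=1: Q has 1 at row 1, column 1; remove that cell from P, ejecting 3. So w(1) = 3. P is now [].

So w = 3 10 8 9 2 6 5 1 7 4.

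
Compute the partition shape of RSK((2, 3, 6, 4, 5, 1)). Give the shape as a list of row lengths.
Row-insert each entry into an empty tableau.

After inserting 2: P = [[2]].
After inserting 3: P = [[2, 3]].
After inserting 6: P = [[2, 3, 6]].
After inserting 4: P = [[2, 3, 4], [6]].
After inserting 5: P = [[2, 3, 4, 5], [6]].
After inserting 1: P = [[1, 3, 4, 5], [2], [6]].

The final insertion tableau P = [[1, 3, 4, 5], [2], [6]] has shape [4, 1, 1].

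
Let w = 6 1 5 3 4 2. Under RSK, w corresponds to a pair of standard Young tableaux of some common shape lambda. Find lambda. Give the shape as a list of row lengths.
RSK row insertion gives P = [[1, 2, 4], [3], [5], [6]], which has shape [3, 1, 1, 1].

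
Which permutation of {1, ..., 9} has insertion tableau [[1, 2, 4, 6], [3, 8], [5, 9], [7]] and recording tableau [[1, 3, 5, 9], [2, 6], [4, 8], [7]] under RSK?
7 1 5 3 9 8 2 4 6

Reverse the RSK construction: for i from n down to 1, find the cell of Q containing i, remove the entry at that cell from P, and reverse-bump it up through P; the value ejected from row 1 is w(i).

Step i=9: Q has 9 at row 1, column 4; remove that cell from P, ejecting 6. So w(9) = 6. P is now [[1, 2, 4], [3, 8], [5, 9], [7]].
Step i=8: Q has 8 at row 3, column 2; remove 9 from row 3 of P and reverse-bump: 9 enters row 2 and ejects 8; 8 enters row 1 and ejects 4. So w(8) = 4. P is now [[1, 2, 8], [3, 9], [5], [7]].
Step i=7: Q has 7 at row 4, column 1; remove 7 from row 4 of P and reverse-bump: 7 enters row 3 and ejects 5; 5 enters row 2 and ejects 3; 3 enters row 1 and ejects 2. So w(7) = 2. P is now [[1, 3, 8], [5, 9], [7]].
Step i=6: Q has 6 at row 2, column 2; remove 9 from row 2 of P and reverse-bump: 9 enters row 1 and ejects 8. So w(6) = 8. P is now [[1, 3, 9], [5], [7]].
Step i=5: Q has 5 at row 1, column 3; remove that cell from P, ejecting 9. So w(5) = 9. P is now [[1, 3], [5], [7]].
Step i=4: Q has 4 at row 3, column 1; remove 7 from row 3 of P and reverse-bump: 7 enters row 2 and ejects 5; 5 enters row 1 and ejects 3. So w(4) = 3. P is now [[1, 5], [7]].
Step i=3: Q has 3 at row 1, column 2; remove that cell from P, ejecting 5. So w(3) = 5. P is now [[1], [7]].
Step i=2: Q has 2 at row 2, column 1; remove 7 from row 2 of P and reverse-bump: 7 enters row 1 and ejects 1. So w(2) = 1. P is now [[7]].
Step i=1: Q has 1 at row 1, column 1; remove that cell from P, ejecting 7. So w(1) = 7. P is now [].

So w = 7 1 5 3 9 8 2 4 6.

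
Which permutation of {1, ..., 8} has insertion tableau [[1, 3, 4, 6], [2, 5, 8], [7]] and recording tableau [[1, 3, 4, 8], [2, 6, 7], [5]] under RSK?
7 2 5 8 1 3 4 6

Reverse the RSK construction: for i from n down to 1, find the cell of Q containing i, remove the entry at that cell from P, and reverse-bump it up through P; the value ejected from row 1 is w(i).

Step i=8: Q has 8 at row 1, column 4; remove that cell from P, ejecting 6. So w(8) = 6. P is now [[1, 3, 4], [2, 5, 8], [7]].
Step i=7: Q has 7 at row 2, column 3; remove 8 from row 2 of P and reverse-bump: 8 enters row 1 and ejects 4. So w(7) = 4. P is now [[1, 3, 8], [2, 5], [7]].
Step i=6: Q has 6 at row 2, column 2; remove 5 from row 2 of P and reverse-bump: 5 enters row 1 and ejects 3. So w(6) = 3. P is now [[1, 5, 8], [2], [7]].
Step i=5: Q has 5 at row 3, column 1; remove 7 from row 3 of P and reverse-bump: 7 enters row 2 and ejects 2; 2 enters row 1 and ejects 1. So w(5) = 1. P is now [[2, 5, 8], [7]].
Step i=4: Q has 4 at row 1, column 3; remove that cell from P, ejecting 8. So w(4) = 8. P is now [[2, 5], [7]].
Step i=3: Q has 3 at row 1, column 2; remove that cell from P, ejecting 5. So w(3) = 5. P is now [[2], [7]].
Step i=2: Q has 2 at row 2, column 1; remove 7 from row 2 of P and reverse-bump: 7 enters row 1 and ejects 2. So w(2) = 2. P is now [[7]].
Step i=1: Q has 1 at row 1, column 1; remove that cell from P, ejecting 7. So w(1) = 7. P is now [].

So w = 7 2 5 8 1 3 4 6.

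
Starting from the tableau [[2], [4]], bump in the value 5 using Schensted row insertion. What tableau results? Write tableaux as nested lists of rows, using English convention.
[[2, 5], [4]]

5 is larger than every entry of row 1, so it is appended to row 1. The new tableau is [[2, 5], [4]].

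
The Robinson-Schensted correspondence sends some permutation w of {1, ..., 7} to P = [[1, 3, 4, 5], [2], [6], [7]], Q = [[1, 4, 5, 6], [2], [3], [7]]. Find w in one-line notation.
Reverse the RSK construction: for i from n down to 1, find the cell of Q containing i, remove the entry at that cell from P, and reverse-bump it up through P; the value ejected from row 1 is w(i).

Step i=7: Q has 7 at row 4, column 1; remove 7 from row 4 of P and reverse-bump: 7 enters row 3 and ejects 6; 6 enters row 2 and ejects 2; 2 enters row 1 and ejects 1. So w(7) = 1. P is now [[2, 3, 4, 5], [6], [7]].
Step i=6: Q has 6 at row 1, column 4; remove that cell from P, ejecting 5. So w(6) = 5. P is now [[2, 3, 4], [6], [7]].
Step i=5: Q has 5 at row 1, column 3; remove that cell from P, ejecting 4. So w(5) = 4. P is now [[2, 3], [6], [7]].
Step i=4: Q has 4 at row 1, column 2; remove that cell from P, ejecting 3. So w(4) = 3. P is now [[2], [6], [7]].
Step i=3: Q has 3 at row 3, column 1; remove 7 from row 3 of P and reverse-bump: 7 enters row 2 and ejects 6; 6 enters row 1 and ejects 2. So w(3) = 2. P is now [[6], [7]].
Step i=2: Q has 2 at row 2, column 1; remove 7 from row 2 of P and reverse-bump: 7 enters row 1 and ejects 6. So w(2) = 6. P is now [[7]].
Step i=1: Q has 1 at row 1, column 1; remove that cell from P, ejecting 7. So w(1) = 7. P is now [].

So w = 7 6 2 3 4 5 1.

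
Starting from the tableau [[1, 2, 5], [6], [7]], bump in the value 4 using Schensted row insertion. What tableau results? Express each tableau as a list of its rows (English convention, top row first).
In row 1, 4 replaces 5 (the leftmost entry greater than 4); 5 is bumped to row 2. In row 2, 5 replaces 6 (the leftmost entry greater than 5); 6 is bumped to row 3. In row 3, 6 replaces 7 (the leftmost entry greater than 6); 7 is bumped to row 4. 7 starts a new row 4. The new tableau is [[1, 2, 4], [5], [6], [7]].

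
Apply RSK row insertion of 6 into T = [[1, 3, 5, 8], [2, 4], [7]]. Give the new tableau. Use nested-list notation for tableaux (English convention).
In row 1, 6 replaces 8 (the leftmost entry greater than 6); 8 is bumped to row 2. 8 is appended to row 2. The new tableau is [[1, 3, 5, 6], [2, 4, 8], [7]].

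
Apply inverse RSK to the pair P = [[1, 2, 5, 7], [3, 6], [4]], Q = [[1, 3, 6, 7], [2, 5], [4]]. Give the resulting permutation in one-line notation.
4 3 6 1 2 5 7

Reverse RSK: for i = n, n-1, ..., 1, locate i in Q, remove the corresponding corner cell from P, and reverse-bump its entry up through P; the value ejected from row 1 is w(i).

So w = 4 3 6 1 2 5 7.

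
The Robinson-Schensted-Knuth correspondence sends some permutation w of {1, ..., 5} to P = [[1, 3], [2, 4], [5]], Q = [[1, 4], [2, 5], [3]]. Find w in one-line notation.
5 2 1 4 3

Reverse the RSK construction: for i from n down to 1, find the cell of Q containing i, remove the entry at that cell from P, and reverse-bump it up through P; the value ejected from row 1 is w(i).

Step i=5: Q has 5 at row 2, column 2; remove 4 from row 2 of P and reverse-bump: 4 enters row 1 and ejects 3. So w(5) = 3. P is now [[1, 4], [2], [5]].
Step i=4: Q has 4 at row 1, column 2; remove that cell from P, ejecting 4. So w(4) = 4. P is now [[1], [2], [5]].
Step i=3: Q has 3 at row 3, column 1; remove 5 from row 3 of P and reverse-bump: 5 enters row 2 and ejects 2; 2 enters row 1 and ejects 1. So w(3) = 1. P is now [[2], [5]].
Step i=2: Q has 2 at row 2, column 1; remove 5 from row 2 of P and reverse-bump: 5 enters row 1 and ejects 2. So w(2) = 2. P is now [[5]].
Step i=1: Q has 1 at row 1, column 1; remove that cell from P, ejecting 5. So w(1) = 5. P is now [].

So w = 5 2 1 4 3.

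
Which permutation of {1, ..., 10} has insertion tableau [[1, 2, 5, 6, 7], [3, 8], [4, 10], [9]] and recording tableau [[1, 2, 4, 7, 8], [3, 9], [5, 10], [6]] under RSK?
1 9 4 5 3 2 6 10 8 7

Reverse the RSK construction: for i from n down to 1, find the cell of Q containing i, remove the entry at that cell from P, and reverse-bump it up through P; the value ejected from row 1 is w(i).

Step i=10: Q has 10 at row 3, column 2; remove 10 from row 3 of P and reverse-bump: 10 enters row 2 and ejects 8; 8 enters row 1 and ejects 7. So w(10) = 7. P is now [[1, 2, 5, 6, 8], [3, 10], [4], [9]].
Step i=9: Q has 9 at row 2, column 2; remove 10 from row 2 of P and reverse-bump: 10 enters row 1 and ejects 8. So w(9) = 8. P is now [[1, 2, 5, 6, 10], [3], [4], [9]].
Step i=8: Q has 8 at row 1, column 5; remove that cell from P, ejecting 10. So w(8) = 10. P is now [[1, 2, 5, 6], [3], [4], [9]].
Step i=7: Q has 7 at row 1, column 4; remove that cell from P, ejecting 6. So w(7) = 6. P is now [[1, 2, 5], [3], [4], [9]].
Step i=6: Q has 6 at row 4, column 1; remove 9 from row 4 of P and reverse-bump: 9 enters row 3 and ejects 4; 4 enters row 2 and ejects 3; 3 enters row 1 and ejects 2. So w(6) = 2. P is now [[1, 3, 5], [4], [9]].
Step i=5: Q has 5 at row 3, column 1; remove 9 from row 3 of P and reverse-bump: 9 enters row 2 and ejects 4; 4 enters row 1 and ejects 3. So w(5) = 3. P is now [[1, 4, 5], [9]].
Step i=4: Q has 4 at row 1, column 3; remove that cell from P, ejecting 5. So w(4) = 5. P is now [[1, 4], [9]].
Step i=3: Q has 3 at row 2, column 1; remove 9 from row 2 of P and reverse-bump: 9 enters row 1 and ejects 4. So w(3) = 4. P is now [[1, 9]].
Step i=2: Q has 2 at row 1, column 2; remove that cell from P, ejecting 9. So w(2) = 9. P is now [[1]].
Step i=1: Q has 1 at row 1, column 1; remove that cell from P, ejecting 1. So w(1) = 1. P is now [].

So w = 1 9 4 5 3 2 6 10 8 7.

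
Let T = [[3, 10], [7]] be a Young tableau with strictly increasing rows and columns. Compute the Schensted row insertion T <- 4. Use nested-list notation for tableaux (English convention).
[[3, 4], [7, 10]]

In row 1, 4 replaces 10 (the leftmost entry greater than 4); 10 is bumped to row 2. 10 is appended to row 2. The new tableau is [[3, 4], [7, 10]].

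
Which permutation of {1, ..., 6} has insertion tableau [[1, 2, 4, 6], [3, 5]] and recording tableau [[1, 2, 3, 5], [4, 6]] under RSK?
Reverse the RSK construction: for i from n down to 1, find the cell of Q containing i, remove the entry at that cell from P, and reverse-bump it up through P; the value ejected from row 1 is w(i).

Step i=6: Q has 6 at row 2, column 2; remove 5 from row 2 of P and reverse-bump: 5 enters row 1 and ejects 4. So w(6) = 4. P is now [[1, 2, 5, 6], [3]].
Step i=5: Q has 5 at row 1, column 4; remove that cell from P, ejecting 6. So w(5) = 6. P is now [[1, 2, 5], [3]].
Step i=4: Q has 4 at row 2, column 1; remove 3 from row 2 of P and reverse-bump: 3 enters row 1 and ejects 2. So w(4) = 2. P is now [[1, 3, 5]].
Step i=3: Q has 3 at row 1, column 3; remove that cell from P, ejecting 5. So w(3) = 5. P is now [[1, 3]].
Step i=2: Q has 2 at row 1, column 2; remove that cell from P, ejecting 3. So w(2) = 3. P is now [[1]].
Step i=1: Q has 1 at row 1, column 1; remove that cell from P, ejecting 1. So w(1) = 1. P is now [].

So w = 1 3 5 2 6 4.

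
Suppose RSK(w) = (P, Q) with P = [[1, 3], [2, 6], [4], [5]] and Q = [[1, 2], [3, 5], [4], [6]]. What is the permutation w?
5 6 4 2 3 1

Reverse the RSK construction: for i from n down to 1, find the cell of Q containing i, remove the entry at that cell from P, and reverse-bump it up through P; the value ejected from row 1 is w(i).

Step i=6: Q has 6 at row 4, column 1; remove 5 from row 4 of P and reverse-bump: 5 enters row 3 and ejects 4; 4 enters row 2 and ejects 2; 2 enters row 1 and ejects 1. So w(6) = 1. P is now [[2, 3], [4, 6], [5]].
Step i=5: Q has 5 at row 2, column 2; remove 6 from row 2 of P and reverse-bump: 6 enters row 1 and ejects 3. So w(5) = 3. P is now [[2, 6], [4], [5]].
Step i=4: Q has 4 at row 3, column 1; remove 5 from row 3 of P and reverse-bump: 5 enters row 2 and ejects 4; 4 enters row 1 and ejects 2. So w(4) = 2. P is now [[4, 6], [5]].
Step i=3: Q has 3 at row 2, column 1; remove 5 from row 2 of P and reverse-bump: 5 enters row 1 and ejects 4. So w(3) = 4. P is now [[5, 6]].
Step i=2: Q has 2 at row 1, column 2; remove that cell from P, ejecting 6. So w(2) = 6. P is now [[5]].
Step i=1: Q has 1 at row 1, column 1; remove that cell from P, ejecting 5. So w(1) = 5. P is now [].

So w = 5 6 4 2 3 1.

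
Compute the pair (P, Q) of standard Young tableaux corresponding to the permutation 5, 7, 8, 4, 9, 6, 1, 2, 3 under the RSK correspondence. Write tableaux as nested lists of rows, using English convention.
Insert each entry of the permutation into P by Schensted row insertion, recording in Q the position of each new cell.

After inserting 5: P = [[5]].
After inserting 7: P = [[5, 7]].
After inserting 8: P = [[5, 7, 8]].
After inserting 4: P = [[4, 7, 8], [5]].
After inserting 9: P = [[4, 7, 8, 9], [5]].
After inserting 6: P = [[4, 6, 8, 9], [5, 7]].
After inserting 1: P = [[1, 6, 8, 9], [4, 7], [5]].
After inserting 2: P = [[1, 2, 8, 9], [4, 6], [5, 7]].
After inserting 3: P = [[1, 2, 3, 9], [4, 6, 8], [5, 7]].

So P = [[1, 2, 3, 9], [4, 6, 8], [5, 7]], Q = [[1, 2, 3, 5], [4, 6, 9], [7, 8]].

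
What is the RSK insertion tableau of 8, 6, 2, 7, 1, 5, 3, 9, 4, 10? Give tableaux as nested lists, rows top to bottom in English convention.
Insert 8: appended to row 1. P = [[8]].
Insert 6: 6 bumps 8 from row 1; 8 starts row 2. P = [[6], [8]].
Insert 2: 2 bumps 6 from row 1; 6 bumps 8 from row 2; 8 starts row 3. P = [[2], [6], [8]].
Insert 7: appended to row 1. P = [[2, 7], [6], [8]].
Insert 1: 1 bumps 2 from row 1; 2 bumps 6 from row 2; 6 bumps 8 from row 3; 8 starts row 4. P = [[1, 7], [2], [6], [8]].
Insert 5: 5 bumps 7 from row 1; 7 appends to row 2. P = [[1, 5], [2, 7], [6], [8]].
Insert 3: 3 bumps 5 from row 1; 5 bumps 7 from row 2; 7 appends to row 3. P = [[1, 3], [2, 5], [6, 7], [8]].
Insert 9: appended to row 1. P = [[1, 3, 9], [2, 5], [6, 7], [8]].
Insert 4: 4 bumps 9 from row 1; 9 appends to row 2. P = [[1, 3, 4], [2, 5, 9], [6, 7], [8]].
Insert 10: appended to row 1. P = [[1, 3, 4, 10], [2, 5, 9], [6, 7], [8]].

So P = [[1, 3, 4, 10], [2, 5, 9], [6, 7], [8]].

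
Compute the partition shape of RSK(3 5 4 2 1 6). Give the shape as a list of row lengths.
[3, 1, 1, 1]

RSK row insertion gives P = [[1, 4, 6], [2], [3], [5]], which has shape [3, 1, 1, 1].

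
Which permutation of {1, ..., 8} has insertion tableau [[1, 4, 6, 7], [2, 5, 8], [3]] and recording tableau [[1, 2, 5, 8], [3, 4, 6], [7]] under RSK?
3 5 2 4 8 6 1 7

Reverse the RSK construction: for i from n down to 1, find the cell of Q containing i, remove the entry at that cell from P, and reverse-bump it up through P; the value ejected from row 1 is w(i).

Step i=8: Q has 8 at row 1, column 4; remove that cell from P, ejecting 7. So w(8) = 7. P is now [[1, 4, 6], [2, 5, 8], [3]].
Step i=7: Q has 7 at row 3, column 1; remove 3 from row 3 of P and reverse-bump: 3 enters row 2 and ejects 2; 2 enters row 1 and ejects 1. So w(7) = 1. P is now [[2, 4, 6], [3, 5, 8]].
Step i=6: Q has 6 at row 2, column 3; remove 8 from row 2 of P and reverse-bump: 8 enters row 1 and ejects 6. So w(6) = 6. P is now [[2, 4, 8], [3, 5]].
Step i=5: Q has 5 at row 1, column 3; remove that cell from P, ejecting 8. So w(5) = 8. P is now [[2, 4], [3, 5]].
Step i=4: Q has 4 at row 2, column 2; remove 5 from row 2 of P and reverse-bump: 5 enters row 1 and ejects 4. So w(4) = 4. P is now [[2, 5], [3]].
Step i=3: Q has 3 at row 2, column 1; remove 3 from row 2 of P and reverse-bump: 3 enters row 1 and ejects 2. So w(3) = 2. P is now [[3, 5]].
Step i=2: Q has 2 at row 1, column 2; remove that cell from P, ejecting 5. So w(2) = 5. P is now [[3]].
Step i=1: Q has 1 at row 1, column 1; remove that cell from P, ejecting 3. So w(1) = 3. P is now [].

So w = 3 5 2 4 8 6 1 7.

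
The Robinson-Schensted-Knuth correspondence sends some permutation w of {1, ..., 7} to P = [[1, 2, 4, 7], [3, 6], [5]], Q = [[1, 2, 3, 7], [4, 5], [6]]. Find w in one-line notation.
1 5 6 3 4 2 7

Reverse the RSK construction: for i from n down to 1, find the cell of Q containing i, remove the entry at that cell from P, and reverse-bump it up through P; the value ejected from row 1 is w(i).

Step i=7: Q has 7 at row 1, column 4; remove that cell from P, ejecting 7. So w(7) = 7. P is now [[1, 2, 4], [3, 6], [5]].
Step i=6: Q has 6 at row 3, column 1; remove 5 from row 3 of P and reverse-bump: 5 enters row 2 and ejects 3; 3 enters row 1 and ejects 2. So w(6) = 2. P is now [[1, 3, 4], [5, 6]].
Step i=5: Q has 5 at row 2, column 2; remove 6 from row 2 of P and reverse-bump: 6 enters row 1 and ejects 4. So w(5) = 4. P is now [[1, 3, 6], [5]].
Step i=4: Q has 4 at row 2, column 1; remove 5 from row 2 of P and reverse-bump: 5 enters row 1 and ejects 3. So w(4) = 3. P is now [[1, 5, 6]].
Step i=3: Q has 3 at row 1, column 3; remove that cell from P, ejecting 6. So w(3) = 6. P is now [[1, 5]].
Step i=2: Q has 2 at row 1, column 2; remove that cell from P, ejecting 5. So w(2) = 5. P is now [[1]].
Step i=1: Q has 1 at row 1, column 1; remove that cell from P, ejecting 1. So w(1) = 1. P is now [].

So w = 1 5 6 3 4 2 7.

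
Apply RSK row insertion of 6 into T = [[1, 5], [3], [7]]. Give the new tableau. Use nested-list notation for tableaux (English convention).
6 is larger than every entry of row 1, so it is appended to row 1. The new tableau is [[1, 5, 6], [3], [7]].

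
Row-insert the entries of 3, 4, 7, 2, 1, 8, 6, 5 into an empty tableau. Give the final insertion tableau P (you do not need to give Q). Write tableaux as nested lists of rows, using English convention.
P = [[1, 4, 5, 8], [2, 6], [3, 7]]

After inserting 3: P = [[3]].
After inserting 4: P = [[3, 4]].
After inserting 7: P = [[3, 4, 7]].
After inserting 2: P = [[2, 4, 7], [3]].
After inserting 1: P = [[1, 4, 7], [2], [3]].
After inserting 8: P = [[1, 4, 7, 8], [2], [3]].
After inserting 6: P = [[1, 4, 6, 8], [2, 7], [3]].
After inserting 5: P = [[1, 4, 5, 8], [2, 6], [3, 7]].

So P = [[1, 4, 5, 8], [2, 6], [3, 7]].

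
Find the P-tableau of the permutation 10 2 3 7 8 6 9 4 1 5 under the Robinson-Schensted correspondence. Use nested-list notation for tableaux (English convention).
P = [[1, 3, 4, 5, 9], [2, 8], [6], [7], [10]]

Insert 10: appended to row 1. P = [[10]].
Insert 2: 2 bumps 10 from row 1; 10 starts row 2. P = [[2], [10]].
Insert 3: appended to row 1. P = [[2, 3], [10]].
Insert 7: appended to row 1. P = [[2, 3, 7], [10]].
Insert 8: appended to row 1. P = [[2, 3, 7, 8], [10]].
Insert 6: 6 bumps 7 from row 1; 7 bumps 10 from row 2; 10 starts row 3. P = [[2, 3, 6, 8], [7], [10]].
Insert 9: appended to row 1. P = [[2, 3, 6, 8, 9], [7], [10]].
Insert 4: 4 bumps 6 from row 1; 6 bumps 7 from row 2; 7 bumps 10 from row 3; 10 starts row 4. P = [[2, 3, 4, 8, 9], [6], [7], [10]].
Insert 1: 1 bumps 2 from row 1; 2 bumps 6 from row 2; 6 bumps 7 from row 3; 7 bumps 10 from row 4; 10 starts row 5. P = [[1, 3, 4, 8, 9], [2], [6], [7], [10]].
Insert 5: 5 bumps 8 from row 1; 8 appends to row 2. P = [[1, 3, 4, 5, 9], [2, 8], [6], [7], [10]].

So P = [[1, 3, 4, 5, 9], [2, 8], [6], [7], [10]].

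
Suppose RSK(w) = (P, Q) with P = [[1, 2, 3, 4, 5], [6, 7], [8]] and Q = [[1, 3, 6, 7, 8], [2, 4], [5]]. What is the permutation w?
Reverse the RSK construction: for i from n down to 1, find the cell of Q containing i, remove the entry at that cell from P, and reverse-bump it up through P; the value ejected from row 1 is w(i).

Step i=8: Q has 8 at row 1, column 5; remove that cell from P, ejecting 5. So w(8) = 5. P is now [[1, 2, 3, 4], [6, 7], [8]].
Step i=7: Q has 7 at row 1, column 4; remove that cell from P, ejecting 4. So w(7) = 4. P is now [[1, 2, 3], [6, 7], [8]].
Step i=6: Q has 6 at row 1, column 3; remove that cell from P, ejecting 3. So w(6) = 3. P is now [[1, 2], [6, 7], [8]].
Step i=5: Q has 5 at row 3, column 1; remove 8 from row 3 of P and reverse-bump: 8 enters row 2 and ejects 7; 7 enters row 1 and ejects 2. So w(5) = 2. P is now [[1, 7], [6, 8]].
Step i=4: Q has 4 at row 2, column 2; remove 8 from row 2 of P and reverse-bump: 8 enters row 1 and ejects 7. So w(4) = 7. P is now [[1, 8], [6]].
Step i=3: Q has 3 at row 1, column 2; remove that cell from P, ejecting 8. So w(3) = 8. P is now [[1], [6]].
Step i=2: Q has 2 at row 2, column 1; remove 6 from row 2 of P and reverse-bump: 6 enters row 1 and ejects 1. So w(2) = 1. P is now [[6]].
Step i=1: Q has 1 at row 1, column 1; remove that cell from P, ejecting 6. So w(1) = 6. P is now [].

So w = 6 1 8 7 2 3 4 5.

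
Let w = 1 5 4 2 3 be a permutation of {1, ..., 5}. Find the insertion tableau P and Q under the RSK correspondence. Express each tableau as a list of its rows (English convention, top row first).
Insert each entry of the permutation into P by Schensted row insertion, recording in Q the position of each new cell.

Insert 1: appended to row 1. P = [[1]].
Insert 5: appended to row 1. P = [[1, 5]].
Insert 4: 4 bumps 5 from row 1; 5 starts row 2. P = [[1, 4], [5]].
Insert 2: 2 bumps 4 from row 1; 4 bumps 5 from row 2; 5 starts row 3. P = [[1, 2], [4], [5]].
Insert 3: appended to row 1. P = [[1, 2, 3], [4], [5]].

So P = [[1, 2, 3], [4], [5]], Q = [[1, 2, 5], [3], [4]].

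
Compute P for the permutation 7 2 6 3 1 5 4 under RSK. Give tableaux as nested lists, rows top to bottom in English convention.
Insert 7: appended to row 1. P = [[7]].
Insert 2: 2 bumps 7 from row 1; 7 starts row 2. P = [[2], [7]].
Insert 6: appended to row 1. P = [[2, 6], [7]].
Insert 3: 3 bumps 6 from row 1; 6 bumps 7 from row 2; 7 starts row 3. P = [[2, 3], [6], [7]].
Insert 1: 1 bumps 2 from row 1; 2 bumps 6 from row 2; 6 bumps 7 from row 3; 7 starts row 4. P = [[1, 3], [2], [6], [7]].
Insert 5: appended to row 1. P = [[1, 3, 5], [2], [6], [7]].
Insert 4: 4 bumps 5 from row 1; 5 appends to row 2. P = [[1, 3, 4], [2, 5], [6], [7]].

So P = [[1, 3, 4], [2, 5], [6], [7]].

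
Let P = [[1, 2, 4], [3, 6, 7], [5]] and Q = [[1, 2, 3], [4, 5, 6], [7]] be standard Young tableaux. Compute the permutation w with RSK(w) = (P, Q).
Reverse the RSK construction: for i from n down to 1, find the cell of Q containing i, remove the entry at that cell from P, and reverse-bump it up through P; the value ejected from row 1 is w(i).

Step i=7: Q has 7 at row 3, column 1; remove 5 from row 3 of P and reverse-bump: 5 enters row 2 and ejects 3; 3 enters row 1 and ejects 2. So w(7) = 2. P is now [[1, 3, 4], [5, 6, 7]].
Step i=6: Q has 6 at row 2, column 3; remove 7 from row 2 of P and reverse-bump: 7 enters row 1 and ejects 4. So w(6) = 4. P is now [[1, 3, 7], [5, 6]].
Step i=5: Q has 5 at row 2, column 2; remove 6 from row 2 of P and reverse-bump: 6 enters row 1 and ejects 3. So w(5) = 3. P is now [[1, 6, 7], [5]].
Step i=4: Q has 4 at row 2, column 1; remove 5 from row 2 of P and reverse-bump: 5 enters row 1 and ejects 1. So w(4) = 1. P is now [[5, 6, 7]].
Step i=3: Q has 3 at row 1, column 3; remove that cell from P, ejecting 7. So w(3) = 7. P is now [[5, 6]].
Step i=2: Q has 2 at row 1, column 2; remove that cell from P, ejecting 6. So w(2) = 6. P is now [[5]].
Step i=1: Q has 1 at row 1, column 1; remove that cell from P, ejecting 5. So w(1) = 5. P is now [].

So w = 5 6 7 1 3 4 2.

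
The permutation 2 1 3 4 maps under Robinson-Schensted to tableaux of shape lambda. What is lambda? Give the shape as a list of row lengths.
Row-insert each entry into an empty tableau.

After inserting 2: P = [[2]].
After inserting 1: P = [[1], [2]].
After inserting 3: P = [[1, 3], [2]].
After inserting 4: P = [[1, 3, 4], [2]].

The final insertion tableau P = [[1, 3, 4], [2]] has shape [3, 1].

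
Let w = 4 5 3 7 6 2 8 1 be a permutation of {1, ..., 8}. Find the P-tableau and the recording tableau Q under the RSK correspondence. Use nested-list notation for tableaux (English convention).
P = [[1, 5, 6, 8], [2, 7], [3], [4]], Q = [[1, 2, 4, 7], [3, 5], [6], [8]]

Insert each entry of the permutation into P by Schensted row insertion, recording in Q the position of each new cell.

Insert 4: appended to row 1. P = [[4]].
Insert 5: appended to row 1. P = [[4, 5]].
Insert 3: 3 bumps 4 from row 1; 4 starts row 2. P = [[3, 5], [4]].
Insert 7: appended to row 1. P = [[3, 5, 7], [4]].
Insert 6: 6 bumps 7 from row 1; 7 appends to row 2. P = [[3, 5, 6], [4, 7]].
Insert 2: 2 bumps 3 from row 1; 3 bumps 4 from row 2; 4 starts row 3. P = [[2, 5, 6], [3, 7], [4]].
Insert 8: appended to row 1. P = [[2, 5, 6, 8], [3, 7], [4]].
Insert 1: 1 bumps 2 from row 1; 2 bumps 3 from row 2; 3 bumps 4 from row 3; 4 starts row 4. P = [[1, 5, 6, 8], [2, 7], [3], [4]].

So P = [[1, 5, 6, 8], [2, 7], [3], [4]], Q = [[1, 2, 4, 7], [3, 5], [6], [8]].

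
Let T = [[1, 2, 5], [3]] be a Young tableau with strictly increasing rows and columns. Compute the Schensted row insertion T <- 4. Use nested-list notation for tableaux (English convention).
[[1, 2, 4], [3, 5]]

In row 1, 4 replaces 5 (the leftmost entry greater than 4); 5 is bumped to row 2. 5 is appended to row 2. The new tableau is [[1, 2, 4], [3, 5]].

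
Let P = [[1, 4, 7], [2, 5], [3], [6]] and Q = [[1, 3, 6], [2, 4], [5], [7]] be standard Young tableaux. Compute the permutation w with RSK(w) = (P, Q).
Reverse the RSK construction: for i from n down to 1, find the cell of Q containing i, remove the entry at that cell from P, and reverse-bump it up through P; the value ejected from row 1 is w(i).

Step i=7: Q has 7 at row 4, column 1; remove 6 from row 4 of P and reverse-bump: 6 enters row 3 and ejects 3; 3 enters row 2 and ejects 2; 2 enters row 1 and ejects 1. So w(7) = 1. P is now [[2, 4, 7], [3, 5], [6]].
Step i=6: Q has 6 at row 1, column 3; remove that cell from P, ejecting 7. So w(6) = 7. P is now [[2, 4], [3, 5], [6]].
Step i=5: Q has 5 at row 3, column 1; remove 6 from row 3 of P and reverse-bump: 6 enters row 2 and ejects 5; 5 enters row 1 and ejects 4. So w(5) = 4. P is now [[2, 5], [3, 6]].
Step i=4: Q has 4 at row 2, column 2; remove 6 from row 2 of P and reverse-bump: 6 enters row 1 and ejects 5. So w(4) = 5. P is now [[2, 6], [3]].
Step i=3: Q has 3 at row 1, column 2; remove that cell from P, ejecting 6. So w(3) = 6. P is now [[2], [3]].
Step i=2: Q has 2 at row 2, column 1; remove 3 from row 2 of P and reverse-bump: 3 enters row 1 and ejects 2. So w(2) = 2. P is now [[3]].
Step i=1: Q has 1 at row 1, column 1; remove that cell from P, ejecting 3. So w(1) = 3. P is now [].

So w = 3 2 6 5 4 7 1.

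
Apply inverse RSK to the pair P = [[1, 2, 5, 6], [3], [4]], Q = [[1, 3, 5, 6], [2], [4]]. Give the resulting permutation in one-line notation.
4 1 3 2 5 6

Reverse RSK: for i = n, n-1, ..., 1, locate i in Q, remove the corresponding corner cell from P, and reverse-bump its entry up through P; the value ejected from row 1 is w(i).

So w = 4 1 3 2 5 6.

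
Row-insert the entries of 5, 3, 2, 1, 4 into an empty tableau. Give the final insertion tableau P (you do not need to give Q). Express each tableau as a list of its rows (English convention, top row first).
P = [[1, 4], [2], [3], [5]]

Insert 5: appended to row 1. P = [[5]].
Insert 3: 3 bumps 5 from row 1; 5 starts row 2. P = [[3], [5]].
Insert 2: 2 bumps 3 from row 1; 3 bumps 5 from row 2; 5 starts row 3. P = [[2], [3], [5]].
Insert 1: 1 bumps 2 from row 1; 2 bumps 3 from row 2; 3 bumps 5 from row 3; 5 starts row 4. P = [[1], [2], [3], [5]].
Insert 4: appended to row 1. P = [[1, 4], [2], [3], [5]].

So P = [[1, 4], [2], [3], [5]].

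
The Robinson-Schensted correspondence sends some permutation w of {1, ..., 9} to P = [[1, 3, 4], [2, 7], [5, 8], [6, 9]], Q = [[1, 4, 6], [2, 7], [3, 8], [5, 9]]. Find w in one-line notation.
6 5 2 3 1 9 8 7 4

Reverse the RSK construction: for i from n down to 1, find the cell of Q containing i, remove the entry at that cell from P, and reverse-bump it up through P; the value ejected from row 1 is w(i).

Step i=9: Q has 9 at row 4, column 2; remove 9 from row 4 of P and reverse-bump: 9 enters row 3 and ejects 8; 8 enters row 2 and ejects 7; 7 enters row 1 and ejects 4. So w(9) = 4. P is now [[1, 3, 7], [2, 8], [5, 9], [6]].
Step i=8: Q has 8 at row 3, column 2; remove 9 from row 3 of P and reverse-bump: 9 enters row 2 and ejects 8; 8 enters row 1 and ejects 7. So w(8) = 7. P is now [[1, 3, 8], [2, 9], [5], [6]].
Step i=7: Q has 7 at row 2, column 2; remove 9 from row 2 of P and reverse-bump: 9 enters row 1 and ejects 8. So w(7) = 8. P is now [[1, 3, 9], [2], [5], [6]].
Step i=6: Q has 6 at row 1, column 3; remove that cell from P, ejecting 9. So w(6) = 9. P is now [[1, 3], [2], [5], [6]].
Step i=5: Q has 5 at row 4, column 1; remove 6 from row 4 of P and reverse-bump: 6 enters row 3 and ejects 5; 5 enters row 2 and ejects 2; 2 enters row 1 and ejects 1. So w(5) = 1. P is now [[2, 3], [5], [6]].
Step i=4: Q has 4 at row 1, column 2; remove that cell from P, ejecting 3. So w(4) = 3. P is now [[2], [5], [6]].
Step i=3: Q has 3 at row 3, column 1; remove 6 from row 3 of P and reverse-bump: 6 enters row 2 and ejects 5; 5 enters row 1 and ejects 2. So w(3) = 2. P is now [[5], [6]].
Step i=2: Q has 2 at row 2, column 1; remove 6 from row 2 of P and reverse-bump: 6 enters row 1 and ejects 5. So w(2) = 5. P is now [[6]].
Step i=1: Q has 1 at row 1, column 1; remove that cell from P, ejecting 6. So w(1) = 6. P is now [].

So w = 6 5 2 3 1 9 8 7 4.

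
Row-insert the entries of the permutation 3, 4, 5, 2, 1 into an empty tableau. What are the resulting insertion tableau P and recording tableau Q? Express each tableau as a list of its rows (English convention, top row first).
P = [[1, 4, 5], [2], [3]], Q = [[1, 2, 3], [4], [5]]

Insert each entry of the permutation into P by Schensted row insertion, recording in Q the position of each new cell.

Insert 3: appended to row 1. P = [[3]].
Insert 4: appended to row 1. P = [[3, 4]].
Insert 5: appended to row 1. P = [[3, 4, 5]].
Insert 2: 2 bumps 3 from row 1; 3 starts row 2. P = [[2, 4, 5], [3]].
Insert 1: 1 bumps 2 from row 1; 2 bumps 3 from row 2; 3 starts row 3. P = [[1, 4, 5], [2], [3]].

So P = [[1, 4, 5], [2], [3]], Q = [[1, 2, 3], [4], [5]].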